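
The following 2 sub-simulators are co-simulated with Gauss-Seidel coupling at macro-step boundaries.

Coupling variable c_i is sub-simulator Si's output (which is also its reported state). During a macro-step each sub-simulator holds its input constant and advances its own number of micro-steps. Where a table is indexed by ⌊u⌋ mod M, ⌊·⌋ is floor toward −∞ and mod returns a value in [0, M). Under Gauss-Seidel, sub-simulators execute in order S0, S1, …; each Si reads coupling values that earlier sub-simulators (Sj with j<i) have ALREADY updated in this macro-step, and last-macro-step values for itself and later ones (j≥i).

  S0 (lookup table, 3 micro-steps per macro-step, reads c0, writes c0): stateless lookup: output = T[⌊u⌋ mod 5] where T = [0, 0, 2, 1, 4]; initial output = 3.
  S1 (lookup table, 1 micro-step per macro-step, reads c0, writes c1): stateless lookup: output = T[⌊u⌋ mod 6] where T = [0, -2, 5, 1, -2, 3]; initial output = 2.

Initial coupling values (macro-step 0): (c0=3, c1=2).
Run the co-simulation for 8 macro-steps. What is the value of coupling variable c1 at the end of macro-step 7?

macro 1: S0 reads c0=3 → after 3×micro: 1; S1 reads c0=1 → after 1×micro: -2 ⇒ (c0=1, c1=-2)
macro 2: S0 reads c0=1 → after 3×micro: 0; S1 reads c0=0 → after 1×micro: 0 ⇒ (c0=0, c1=0)
macro 3: S0 reads c0=0 → after 3×micro: 0; S1 reads c0=0 → after 1×micro: 0 ⇒ (c0=0, c1=0)
macro 4: S0 reads c0=0 → after 3×micro: 0; S1 reads c0=0 → after 1×micro: 0 ⇒ (c0=0, c1=0)
macro 5: S0 reads c0=0 → after 3×micro: 0; S1 reads c0=0 → after 1×micro: 0 ⇒ (c0=0, c1=0)
macro 6: S0 reads c0=0 → after 3×micro: 0; S1 reads c0=0 → after 1×micro: 0 ⇒ (c0=0, c1=0)
macro 7: S0 reads c0=0 → after 3×micro: 0; S1 reads c0=0 → after 1×micro: 0 ⇒ (c0=0, c1=0)
macro 8: S0 reads c0=0 → after 3×micro: 0; S1 reads c0=0 → after 1×micro: 0 ⇒ (c0=0, c1=0)

c1 at macro-step 7 = 0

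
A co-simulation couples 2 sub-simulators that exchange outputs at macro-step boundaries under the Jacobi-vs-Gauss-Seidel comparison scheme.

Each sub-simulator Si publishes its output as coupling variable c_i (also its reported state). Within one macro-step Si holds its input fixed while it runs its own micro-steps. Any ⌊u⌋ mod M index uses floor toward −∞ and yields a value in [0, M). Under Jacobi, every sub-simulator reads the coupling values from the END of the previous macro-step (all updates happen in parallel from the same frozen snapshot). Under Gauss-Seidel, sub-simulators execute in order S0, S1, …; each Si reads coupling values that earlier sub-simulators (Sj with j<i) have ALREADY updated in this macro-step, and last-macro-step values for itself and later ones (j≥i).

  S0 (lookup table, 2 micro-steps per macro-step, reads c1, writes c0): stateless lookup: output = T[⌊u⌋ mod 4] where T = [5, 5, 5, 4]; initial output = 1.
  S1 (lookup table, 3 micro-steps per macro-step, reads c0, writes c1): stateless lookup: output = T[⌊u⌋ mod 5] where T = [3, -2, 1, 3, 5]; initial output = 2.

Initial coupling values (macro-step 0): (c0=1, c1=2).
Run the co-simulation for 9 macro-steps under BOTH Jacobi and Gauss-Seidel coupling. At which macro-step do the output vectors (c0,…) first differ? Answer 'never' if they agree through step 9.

[Jacobi] macro 1: S0 reads c1=2 → after 2×micro: 5; S1 reads c0=1 → after 3×micro: -2 ⇒ (c0=5, c1=-2)
[Jacobi] macro 2: S0 reads c1=-2 → after 2×micro: 5; S1 reads c0=5 → after 3×micro: 3 ⇒ (c0=5, c1=3)
[Jacobi] macro 3: S0 reads c1=3 → after 2×micro: 4; S1 reads c0=5 → after 3×micro: 3 ⇒ (c0=4, c1=3)
[Jacobi] macro 4: S0 reads c1=3 → after 2×micro: 4; S1 reads c0=4 → after 3×micro: 5 ⇒ (c0=4, c1=5)
[Jacobi] macro 5: S0 reads c1=5 → after 2×micro: 5; S1 reads c0=4 → after 3×micro: 5 ⇒ (c0=5, c1=5)
[Jacobi] macro 6: S0 reads c1=5 → after 2×micro: 5; S1 reads c0=5 → after 3×micro: 3 ⇒ (c0=5, c1=3)
[Jacobi] macro 7: S0 reads c1=3 → after 2×micro: 4; S1 reads c0=5 → after 3×micro: 3 ⇒ (c0=4, c1=3)
[Jacobi] macro 8: S0 reads c1=3 → after 2×micro: 4; S1 reads c0=4 → after 3×micro: 5 ⇒ (c0=4, c1=5)
[Jacobi] macro 9: S0 reads c1=5 → after 2×micro: 5; S1 reads c0=4 → after 3×micro: 5 ⇒ (c0=5, c1=5)
[Gauss-Seidel] macro 1: S0 reads c1=2 → after 2×micro: 5; S1 reads c0=5 → after 3×micro: 3 ⇒ (c0=5, c1=3)
[Gauss-Seidel] macro 2: S0 reads c1=3 → after 2×micro: 4; S1 reads c0=4 → after 3×micro: 5 ⇒ (c0=4, c1=5)
[Gauss-Seidel] macro 3: S0 reads c1=5 → after 2×micro: 5; S1 reads c0=5 → after 3×micro: 3 ⇒ (c0=5, c1=3)
[Gauss-Seidel] macro 4: S0 reads c1=3 → after 2×micro: 4; S1 reads c0=4 → after 3×micro: 5 ⇒ (c0=4, c1=5)
[Gauss-Seidel] macro 5: S0 reads c1=5 → after 2×micro: 5; S1 reads c0=5 → after 3×micro: 3 ⇒ (c0=5, c1=3)
[Gauss-Seidel] macro 6: S0 reads c1=3 → after 2×micro: 4; S1 reads c0=4 → after 3×micro: 5 ⇒ (c0=4, c1=5)
[Gauss-Seidel] macro 7: S0 reads c1=5 → after 2×micro: 5; S1 reads c0=5 → after 3×micro: 3 ⇒ (c0=5, c1=3)
[Gauss-Seidel] macro 8: S0 reads c1=3 → after 2×micro: 4; S1 reads c0=4 → after 3×micro: 5 ⇒ (c0=4, c1=5)
[Gauss-Seidel] macro 9: S0 reads c1=5 → after 2×micro: 5; S1 reads c0=5 → after 3×micro: 3 ⇒ (c0=5, c1=3)

first divergence at macro-step: 1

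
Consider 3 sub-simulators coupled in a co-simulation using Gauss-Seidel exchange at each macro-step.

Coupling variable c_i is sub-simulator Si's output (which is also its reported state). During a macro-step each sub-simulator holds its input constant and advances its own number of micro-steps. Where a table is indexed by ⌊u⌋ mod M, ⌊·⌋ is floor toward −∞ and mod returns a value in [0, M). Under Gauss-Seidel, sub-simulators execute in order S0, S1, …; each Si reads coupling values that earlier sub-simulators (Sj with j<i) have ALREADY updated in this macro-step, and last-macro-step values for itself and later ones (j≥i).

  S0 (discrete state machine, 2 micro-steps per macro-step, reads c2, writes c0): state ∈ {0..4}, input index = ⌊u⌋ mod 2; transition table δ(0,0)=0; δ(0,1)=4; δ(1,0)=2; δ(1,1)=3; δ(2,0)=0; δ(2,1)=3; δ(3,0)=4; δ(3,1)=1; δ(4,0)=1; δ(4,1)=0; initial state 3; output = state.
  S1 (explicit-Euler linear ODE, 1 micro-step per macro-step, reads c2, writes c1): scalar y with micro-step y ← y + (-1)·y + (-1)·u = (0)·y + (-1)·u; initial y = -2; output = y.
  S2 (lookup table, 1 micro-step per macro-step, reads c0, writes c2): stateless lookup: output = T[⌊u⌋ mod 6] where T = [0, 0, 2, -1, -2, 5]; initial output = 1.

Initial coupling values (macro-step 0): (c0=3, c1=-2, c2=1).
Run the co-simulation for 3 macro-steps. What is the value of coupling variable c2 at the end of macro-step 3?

macro 1: S0 reads c2=1 → after 2×micro: 3; S1 reads c2=1 → after 1×micro: -1; S2 reads c0=3 → after 1×micro: -1 ⇒ (c0=3, c1=-1, c2=-1)
macro 2: S0 reads c2=-1 → after 2×micro: 3; S1 reads c2=-1 → after 1×micro: 1; S2 reads c0=3 → after 1×micro: -1 ⇒ (c0=3, c1=1, c2=-1)
macro 3: S0 reads c2=-1 → after 2×micro: 3; S1 reads c2=-1 → after 1×micro: 1; S2 reads c0=3 → after 1×micro: -1 ⇒ (c0=3, c1=1, c2=-1)

c2 at macro-step 3 = -1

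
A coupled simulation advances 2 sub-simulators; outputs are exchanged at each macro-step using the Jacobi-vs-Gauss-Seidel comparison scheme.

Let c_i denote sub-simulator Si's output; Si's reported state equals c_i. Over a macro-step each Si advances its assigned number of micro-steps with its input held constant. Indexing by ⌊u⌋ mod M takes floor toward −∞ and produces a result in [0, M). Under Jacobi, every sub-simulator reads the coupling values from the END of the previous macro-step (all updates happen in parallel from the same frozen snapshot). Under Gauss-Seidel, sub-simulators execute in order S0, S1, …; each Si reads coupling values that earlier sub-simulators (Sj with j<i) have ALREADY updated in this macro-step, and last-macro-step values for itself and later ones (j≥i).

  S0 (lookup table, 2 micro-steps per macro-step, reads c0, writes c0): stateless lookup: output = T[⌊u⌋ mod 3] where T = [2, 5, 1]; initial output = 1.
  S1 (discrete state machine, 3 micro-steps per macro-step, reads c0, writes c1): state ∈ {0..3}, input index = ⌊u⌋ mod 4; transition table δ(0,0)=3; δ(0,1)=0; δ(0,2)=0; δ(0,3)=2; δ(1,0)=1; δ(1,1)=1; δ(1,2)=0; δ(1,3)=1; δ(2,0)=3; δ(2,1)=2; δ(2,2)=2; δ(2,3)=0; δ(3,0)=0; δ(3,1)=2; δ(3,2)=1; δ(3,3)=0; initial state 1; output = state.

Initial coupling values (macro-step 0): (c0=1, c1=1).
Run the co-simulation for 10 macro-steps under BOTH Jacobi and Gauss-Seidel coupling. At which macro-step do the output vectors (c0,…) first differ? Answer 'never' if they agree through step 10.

[Jacobi] macro 1: S0 reads c0=1 → after 2×micro: 5; S1 reads c0=1 → after 3×micro: 1 ⇒ (c0=5, c1=1)
[Jacobi] macro 2: S0 reads c0=5 → after 2×micro: 1; S1 reads c0=5 → after 3×micro: 1 ⇒ (c0=1, c1=1)
[Jacobi] macro 3: S0 reads c0=1 → after 2×micro: 5; S1 reads c0=1 → after 3×micro: 1 ⇒ (c0=5, c1=1)
[Jacobi] macro 4: S0 reads c0=5 → after 2×micro: 1; S1 reads c0=5 → after 3×micro: 1 ⇒ (c0=1, c1=1)
[Jacobi] macro 5: S0 reads c0=1 → after 2×micro: 5; S1 reads c0=1 → after 3×micro: 1 ⇒ (c0=5, c1=1)
[Jacobi] macro 6: S0 reads c0=5 → after 2×micro: 1; S1 reads c0=5 → after 3×micro: 1 ⇒ (c0=1, c1=1)
[Jacobi] macro 7: S0 reads c0=1 → after 2×micro: 5; S1 reads c0=1 → after 3×micro: 1 ⇒ (c0=5, c1=1)
[Jacobi] macro 8: S0 reads c0=5 → after 2×micro: 1; S1 reads c0=5 → after 3×micro: 1 ⇒ (c0=1, c1=1)
[Jacobi] macro 9: S0 reads c0=1 → after 2×micro: 5; S1 reads c0=1 → after 3×micro: 1 ⇒ (c0=5, c1=1)
[Jacobi] macro 10: S0 reads c0=5 → after 2×micro: 1; S1 reads c0=5 → after 3×micro: 1 ⇒ (c0=1, c1=1)
[Gauss-Seidel] macro 1: S0 reads c0=1 → after 2×micro: 5; S1 reads c0=5 → after 3×micro: 1 ⇒ (c0=5, c1=1)
[Gauss-Seidel] macro 2: S0 reads c0=5 → after 2×micro: 1; S1 reads c0=1 → after 3×micro: 1 ⇒ (c0=1, c1=1)
[Gauss-Seidel] macro 3: S0 reads c0=1 → after 2×micro: 5; S1 reads c0=5 → after 3×micro: 1 ⇒ (c0=5, c1=1)
[Gauss-Seidel] macro 4: S0 reads c0=5 → after 2×micro: 1; S1 reads c0=1 → after 3×micro: 1 ⇒ (c0=1, c1=1)
[Gauss-Seidel] macro 5: S0 reads c0=1 → after 2×micro: 5; S1 reads c0=5 → after 3×micro: 1 ⇒ (c0=5, c1=1)
[Gauss-Seidel] macro 6: S0 reads c0=5 → after 2×micro: 1; S1 reads c0=1 → after 3×micro: 1 ⇒ (c0=1, c1=1)
[Gauss-Seidel] macro 7: S0 reads c0=1 → after 2×micro: 5; S1 reads c0=5 → after 3×micro: 1 ⇒ (c0=5, c1=1)
[Gauss-Seidel] macro 8: S0 reads c0=5 → after 2×micro: 1; S1 reads c0=1 → after 3×micro: 1 ⇒ (c0=1, c1=1)
[Gauss-Seidel] macro 9: S0 reads c0=1 → after 2×micro: 5; S1 reads c0=5 → after 3×micro: 1 ⇒ (c0=5, c1=1)
[Gauss-Seidel] macro 10: S0 reads c0=5 → after 2×micro: 1; S1 reads c0=1 → after 3×micro: 1 ⇒ (c0=1, c1=1)

first divergence at macro-step: never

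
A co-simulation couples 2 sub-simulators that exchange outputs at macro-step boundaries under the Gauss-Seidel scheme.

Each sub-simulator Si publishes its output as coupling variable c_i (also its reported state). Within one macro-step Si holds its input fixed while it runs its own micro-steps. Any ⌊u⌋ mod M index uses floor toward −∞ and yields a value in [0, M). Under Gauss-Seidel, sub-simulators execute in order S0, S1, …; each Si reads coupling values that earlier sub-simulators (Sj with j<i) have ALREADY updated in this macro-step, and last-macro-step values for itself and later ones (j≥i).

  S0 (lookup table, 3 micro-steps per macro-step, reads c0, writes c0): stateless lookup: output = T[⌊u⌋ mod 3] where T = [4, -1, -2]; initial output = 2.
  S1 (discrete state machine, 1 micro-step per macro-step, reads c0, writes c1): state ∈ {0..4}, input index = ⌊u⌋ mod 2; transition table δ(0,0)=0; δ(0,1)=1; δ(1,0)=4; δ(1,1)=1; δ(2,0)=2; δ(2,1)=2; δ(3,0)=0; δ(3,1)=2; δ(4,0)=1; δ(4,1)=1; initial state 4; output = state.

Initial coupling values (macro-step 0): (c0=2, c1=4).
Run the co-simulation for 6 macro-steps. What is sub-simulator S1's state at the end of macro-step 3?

macro 1: S0 reads c0=2 → after 3×micro: -2; S1 reads c0=-2 → after 1×micro: 1 ⇒ (c0=-2, c1=1)
macro 2: S0 reads c0=-2 → after 3×micro: -1; S1 reads c0=-1 → after 1×micro: 1 ⇒ (c0=-1, c1=1)
macro 3: S0 reads c0=-1 → after 3×micro: -2; S1 reads c0=-2 → after 1×micro: 4 ⇒ (c0=-2, c1=4)
macro 4: S0 reads c0=-2 → after 3×micro: -1; S1 reads c0=-1 → after 1×micro: 1 ⇒ (c0=-1, c1=1)
macro 5: S0 reads c0=-1 → after 3×micro: -2; S1 reads c0=-2 → after 1×micro: 4 ⇒ (c0=-2, c1=4)
macro 6: S0 reads c0=-2 → after 3×micro: -1; S1 reads c0=-1 → after 1×micro: 1 ⇒ (c0=-1, c1=1)

S1 state at macro-step 3 = 4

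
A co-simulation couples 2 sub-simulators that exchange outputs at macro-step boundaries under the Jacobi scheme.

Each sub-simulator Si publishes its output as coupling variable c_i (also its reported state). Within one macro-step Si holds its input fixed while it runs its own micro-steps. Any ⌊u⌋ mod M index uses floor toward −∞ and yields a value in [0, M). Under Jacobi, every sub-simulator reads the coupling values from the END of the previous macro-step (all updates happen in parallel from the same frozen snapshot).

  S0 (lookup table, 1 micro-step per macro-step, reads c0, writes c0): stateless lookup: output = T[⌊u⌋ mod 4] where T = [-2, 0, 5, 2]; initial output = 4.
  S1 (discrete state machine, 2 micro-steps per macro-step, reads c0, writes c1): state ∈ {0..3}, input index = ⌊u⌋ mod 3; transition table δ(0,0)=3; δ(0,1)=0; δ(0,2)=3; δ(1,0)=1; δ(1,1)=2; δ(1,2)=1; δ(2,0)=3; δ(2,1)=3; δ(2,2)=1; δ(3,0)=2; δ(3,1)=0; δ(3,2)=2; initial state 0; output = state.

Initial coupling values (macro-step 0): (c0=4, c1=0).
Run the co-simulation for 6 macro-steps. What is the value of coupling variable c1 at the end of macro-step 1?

macro 1: S0 reads c0=4 → after 1×micro: -2; S1 reads c0=4 → after 2×micro: 0 ⇒ (c0=-2, c1=0)
macro 2: S0 reads c0=-2 → after 1×micro: 5; S1 reads c0=-2 → after 2×micro: 0 ⇒ (c0=5, c1=0)
macro 3: S0 reads c0=5 → after 1×micro: 0; S1 reads c0=5 → after 2×micro: 2 ⇒ (c0=0, c1=2)
macro 4: S0 reads c0=0 → after 1×micro: -2; S1 reads c0=0 → after 2×micro: 2 ⇒ (c0=-2, c1=2)
macro 5: S0 reads c0=-2 → after 1×micro: 5; S1 reads c0=-2 → after 2×micro: 0 ⇒ (c0=5, c1=0)
macro 6: S0 reads c0=5 → after 1×micro: 0; S1 reads c0=5 → after 2×micro: 2 ⇒ (c0=0, c1=2)

c1 at macro-step 1 = 0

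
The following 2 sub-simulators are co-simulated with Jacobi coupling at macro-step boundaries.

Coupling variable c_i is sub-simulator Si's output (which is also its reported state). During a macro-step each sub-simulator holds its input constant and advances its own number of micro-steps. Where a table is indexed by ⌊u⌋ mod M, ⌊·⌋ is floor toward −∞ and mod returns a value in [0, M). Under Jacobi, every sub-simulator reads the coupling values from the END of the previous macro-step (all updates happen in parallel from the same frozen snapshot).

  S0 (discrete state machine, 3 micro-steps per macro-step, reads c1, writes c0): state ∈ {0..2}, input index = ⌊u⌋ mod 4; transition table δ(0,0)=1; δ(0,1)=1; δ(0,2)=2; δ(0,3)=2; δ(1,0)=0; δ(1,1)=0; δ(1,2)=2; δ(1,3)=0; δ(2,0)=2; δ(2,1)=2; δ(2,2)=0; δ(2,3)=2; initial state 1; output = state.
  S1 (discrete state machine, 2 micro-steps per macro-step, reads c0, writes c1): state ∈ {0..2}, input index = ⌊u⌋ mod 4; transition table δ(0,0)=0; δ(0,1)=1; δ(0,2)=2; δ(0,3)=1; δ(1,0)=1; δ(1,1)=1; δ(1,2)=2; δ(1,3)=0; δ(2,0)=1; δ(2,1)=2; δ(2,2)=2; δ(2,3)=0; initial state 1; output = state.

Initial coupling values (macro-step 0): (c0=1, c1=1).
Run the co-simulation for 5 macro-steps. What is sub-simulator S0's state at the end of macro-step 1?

S0 state at macro-step 1 = 0

macro 1: S0 reads c1=1 → after 3×micro: 0; S1 reads c0=1 → after 2×micro: 1 ⇒ (c0=0, c1=1)
macro 2: S0 reads c1=1 → after 3×micro: 1; S1 reads c0=0 → after 2×micro: 1 ⇒ (c0=1, c1=1)
macro 3: S0 reads c1=1 → after 3×micro: 0; S1 reads c0=1 → after 2×micro: 1 ⇒ (c0=0, c1=1)
macro 4: S0 reads c1=1 → after 3×micro: 1; S1 reads c0=0 → after 2×micro: 1 ⇒ (c0=1, c1=1)
macro 5: S0 reads c1=1 → after 3×micro: 0; S1 reads c0=1 → after 2×micro: 1 ⇒ (c0=0, c1=1)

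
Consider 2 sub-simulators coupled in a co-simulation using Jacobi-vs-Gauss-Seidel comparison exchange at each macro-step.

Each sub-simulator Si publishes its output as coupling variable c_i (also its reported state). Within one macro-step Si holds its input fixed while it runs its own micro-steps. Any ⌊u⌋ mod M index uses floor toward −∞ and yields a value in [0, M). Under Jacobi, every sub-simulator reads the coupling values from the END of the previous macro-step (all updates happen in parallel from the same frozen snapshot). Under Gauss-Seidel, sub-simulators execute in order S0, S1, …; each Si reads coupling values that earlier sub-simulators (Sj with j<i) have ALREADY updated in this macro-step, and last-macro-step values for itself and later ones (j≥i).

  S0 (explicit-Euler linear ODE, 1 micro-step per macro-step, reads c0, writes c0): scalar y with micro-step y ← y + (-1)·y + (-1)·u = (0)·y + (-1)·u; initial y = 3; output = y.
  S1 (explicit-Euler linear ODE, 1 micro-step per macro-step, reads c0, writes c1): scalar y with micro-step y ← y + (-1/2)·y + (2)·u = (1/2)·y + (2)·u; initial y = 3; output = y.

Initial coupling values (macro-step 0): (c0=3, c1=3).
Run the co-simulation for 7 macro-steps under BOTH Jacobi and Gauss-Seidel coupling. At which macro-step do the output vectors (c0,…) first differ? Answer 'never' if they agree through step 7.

first divergence at macro-step: 1

[Jacobi] macro 1: S0 reads c0=3 → after 1×micro: -3; S1 reads c0=3 → after 1×micro: 15/2 ⇒ (c0=-3, c1=15/2)
[Jacobi] macro 2: S0 reads c0=-3 → after 1×micro: 3; S1 reads c0=-3 → after 1×micro: -9/4 ⇒ (c0=3, c1=-9/4)
[Jacobi] macro 3: S0 reads c0=3 → after 1×micro: -3; S1 reads c0=3 → after 1×micro: 39/8 ⇒ (c0=-3, c1=39/8)
[Jacobi] macro 4: S0 reads c0=-3 → after 1×micro: 3; S1 reads c0=-3 → after 1×micro: -57/16 ⇒ (c0=3, c1=-57/16)
[Jacobi] macro 5: S0 reads c0=3 → after 1×micro: -3; S1 reads c0=3 → after 1×micro: 135/32 ⇒ (c0=-3, c1=135/32)
[Jacobi] macro 6: S0 reads c0=-3 → after 1×micro: 3; S1 reads c0=-3 → after 1×micro: -249/64 ⇒ (c0=3, c1=-249/64)
[Jacobi] macro 7: S0 reads c0=3 → after 1×micro: -3; S1 reads c0=3 → after 1×micro: 519/128 ⇒ (c0=-3, c1=519/128)
[Gauss-Seidel] macro 1: S0 reads c0=3 → after 1×micro: -3; S1 reads c0=-3 → after 1×micro: -9/2 ⇒ (c0=-3, c1=-9/2)
[Gauss-Seidel] macro 2: S0 reads c0=-3 → after 1×micro: 3; S1 reads c0=3 → after 1×micro: 15/4 ⇒ (c0=3, c1=15/4)
[Gauss-Seidel] macro 3: S0 reads c0=3 → after 1×micro: -3; S1 reads c0=-3 → after 1×micro: -33/8 ⇒ (c0=-3, c1=-33/8)
[Gauss-Seidel] macro 4: S0 reads c0=-3 → after 1×micro: 3; S1 reads c0=3 → after 1×micro: 63/16 ⇒ (c0=3, c1=63/16)
[Gauss-Seidel] macro 5: S0 reads c0=3 → after 1×micro: -3; S1 reads c0=-3 → after 1×micro: -129/32 ⇒ (c0=-3, c1=-129/32)
[Gauss-Seidel] macro 6: S0 reads c0=-3 → after 1×micro: 3; S1 reads c0=3 → after 1×micro: 255/64 ⇒ (c0=3, c1=255/64)
[Gauss-Seidel] macro 7: S0 reads c0=3 → after 1×micro: -3; S1 reads c0=-3 → after 1×micro: -513/128 ⇒ (c0=-3, c1=-513/128)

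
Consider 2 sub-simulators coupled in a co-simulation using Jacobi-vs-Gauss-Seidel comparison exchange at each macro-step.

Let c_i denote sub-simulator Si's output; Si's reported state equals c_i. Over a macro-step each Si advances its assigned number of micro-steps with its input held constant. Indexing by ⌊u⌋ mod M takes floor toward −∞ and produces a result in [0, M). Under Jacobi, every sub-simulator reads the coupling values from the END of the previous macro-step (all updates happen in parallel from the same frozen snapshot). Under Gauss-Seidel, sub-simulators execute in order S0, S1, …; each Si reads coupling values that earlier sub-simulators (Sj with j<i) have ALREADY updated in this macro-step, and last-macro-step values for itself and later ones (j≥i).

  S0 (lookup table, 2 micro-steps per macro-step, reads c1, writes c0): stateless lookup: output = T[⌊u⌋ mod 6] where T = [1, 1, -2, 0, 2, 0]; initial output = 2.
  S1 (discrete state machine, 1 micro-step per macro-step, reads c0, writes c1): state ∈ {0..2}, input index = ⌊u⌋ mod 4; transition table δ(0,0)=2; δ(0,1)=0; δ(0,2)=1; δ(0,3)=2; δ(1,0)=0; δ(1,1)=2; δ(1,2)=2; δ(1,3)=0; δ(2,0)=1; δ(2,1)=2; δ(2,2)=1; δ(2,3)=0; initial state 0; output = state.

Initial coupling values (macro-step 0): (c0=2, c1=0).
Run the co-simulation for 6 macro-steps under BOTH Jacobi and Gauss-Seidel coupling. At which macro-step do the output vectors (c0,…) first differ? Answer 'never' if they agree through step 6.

first divergence at macro-step: 1

[Jacobi] macro 1: S0 reads c1=0 → after 2×micro: 1; S1 reads c0=2 → after 1×micro: 1 ⇒ (c0=1, c1=1)
[Jacobi] macro 2: S0 reads c1=1 → after 2×micro: 1; S1 reads c0=1 → after 1×micro: 2 ⇒ (c0=1, c1=2)
[Jacobi] macro 3: S0 reads c1=2 → after 2×micro: -2; S1 reads c0=1 → after 1×micro: 2 ⇒ (c0=-2, c1=2)
[Jacobi] macro 4: S0 reads c1=2 → after 2×micro: -2; S1 reads c0=-2 → after 1×micro: 1 ⇒ (c0=-2, c1=1)
[Jacobi] macro 5: S0 reads c1=1 → after 2×micro: 1; S1 reads c0=-2 → after 1×micro: 2 ⇒ (c0=1, c1=2)
[Jacobi] macro 6: S0 reads c1=2 → after 2×micro: -2; S1 reads c0=1 → after 1×micro: 2 ⇒ (c0=-2, c1=2)
[Gauss-Seidel] macro 1: S0 reads c1=0 → after 2×micro: 1; S1 reads c0=1 → after 1×micro: 0 ⇒ (c0=1, c1=0)
[Gauss-Seidel] macro 2: S0 reads c1=0 → after 2×micro: 1; S1 reads c0=1 → after 1×micro: 0 ⇒ (c0=1, c1=0)
[Gauss-Seidel] macro 3: S0 reads c1=0 → after 2×micro: 1; S1 reads c0=1 → after 1×micro: 0 ⇒ (c0=1, c1=0)
[Gauss-Seidel] macro 4: S0 reads c1=0 → after 2×micro: 1; S1 reads c0=1 → after 1×micro: 0 ⇒ (c0=1, c1=0)
[Gauss-Seidel] macro 5: S0 reads c1=0 → after 2×micro: 1; S1 reads c0=1 → after 1×micro: 0 ⇒ (c0=1, c1=0)
[Gauss-Seidel] macro 6: S0 reads c1=0 → after 2×micro: 1; S1 reads c0=1 → after 1×micro: 0 ⇒ (c0=1, c1=0)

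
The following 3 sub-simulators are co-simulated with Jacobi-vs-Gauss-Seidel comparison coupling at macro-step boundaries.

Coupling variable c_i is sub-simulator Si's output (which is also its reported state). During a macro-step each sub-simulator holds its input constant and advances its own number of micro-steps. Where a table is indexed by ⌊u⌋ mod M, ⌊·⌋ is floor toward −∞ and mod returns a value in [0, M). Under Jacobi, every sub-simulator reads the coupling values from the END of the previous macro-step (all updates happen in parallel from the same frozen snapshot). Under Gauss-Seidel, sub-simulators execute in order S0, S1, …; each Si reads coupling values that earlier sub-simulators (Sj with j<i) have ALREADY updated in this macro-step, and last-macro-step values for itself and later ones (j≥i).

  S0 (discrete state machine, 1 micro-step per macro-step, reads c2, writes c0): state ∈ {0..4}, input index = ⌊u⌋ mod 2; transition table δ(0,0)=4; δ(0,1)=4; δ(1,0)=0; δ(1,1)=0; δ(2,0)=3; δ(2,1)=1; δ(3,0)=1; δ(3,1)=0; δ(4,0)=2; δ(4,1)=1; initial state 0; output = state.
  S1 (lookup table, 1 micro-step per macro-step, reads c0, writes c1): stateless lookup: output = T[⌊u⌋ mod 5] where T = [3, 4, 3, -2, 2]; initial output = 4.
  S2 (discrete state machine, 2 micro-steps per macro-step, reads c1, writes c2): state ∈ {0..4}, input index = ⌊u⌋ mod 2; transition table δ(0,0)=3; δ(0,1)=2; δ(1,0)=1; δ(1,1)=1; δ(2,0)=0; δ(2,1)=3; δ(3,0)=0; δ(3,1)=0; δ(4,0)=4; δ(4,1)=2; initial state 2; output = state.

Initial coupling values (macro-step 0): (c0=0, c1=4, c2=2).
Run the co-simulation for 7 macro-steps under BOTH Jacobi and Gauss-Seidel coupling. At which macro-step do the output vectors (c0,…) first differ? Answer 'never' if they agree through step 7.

[Jacobi] macro 1: S0 reads c2=2 → after 1×micro: 4; S1 reads c0=0 → after 1×micro: 3; S2 reads c1=4 → after 2×micro: 3 ⇒ (c0=4, c1=3, c2=3)
[Jacobi] macro 2: S0 reads c2=3 → after 1×micro: 1; S1 reads c0=4 → after 1×micro: 2; S2 reads c1=3 → after 2×micro: 2 ⇒ (c0=1, c1=2, c2=2)
[Jacobi] macro 3: S0 reads c2=2 → after 1×micro: 0; S1 reads c0=1 → after 1×micro: 4; S2 reads c1=2 → after 2×micro: 3 ⇒ (c0=0, c1=4, c2=3)
[Jacobi] macro 4: S0 reads c2=3 → after 1×micro: 4; S1 reads c0=0 → after 1×micro: 3; S2 reads c1=4 → after 2×micro: 3 ⇒ (c0=4, c1=3, c2=3)
[Jacobi] macro 5: S0 reads c2=3 → after 1×micro: 1; S1 reads c0=4 → after 1×micro: 2; S2 reads c1=3 → after 2×micro: 2 ⇒ (c0=1, c1=2, c2=2)
[Jacobi] macro 6: S0 reads c2=2 → after 1×micro: 0; S1 reads c0=1 → after 1×micro: 4; S2 reads c1=2 → after 2×micro: 3 ⇒ (c0=0, c1=4, c2=3)
[Jacobi] macro 7: S0 reads c2=3 → after 1×micro: 4; S1 reads c0=0 → after 1×micro: 3; S2 reads c1=4 → after 2×micro: 3 ⇒ (c0=4, c1=3, c2=3)
[Gauss-Seidel] macro 1: S0 reads c2=2 → after 1×micro: 4; S1 reads c0=4 → after 1×micro: 2; S2 reads c1=2 → after 2×micro: 3 ⇒ (c0=4, c1=2, c2=3)
[Gauss-Seidel] macro 2: S0 reads c2=3 → after 1×micro: 1; S1 reads c0=1 → after 1×micro: 4; S2 reads c1=4 → after 2×micro: 3 ⇒ (c0=1, c1=4, c2=3)
[Gauss-Seidel] macro 3: S0 reads c2=3 → after 1×micro: 0; S1 reads c0=0 → after 1×micro: 3; S2 reads c1=3 → after 2×micro: 2 ⇒ (c0=0, c1=3, c2=2)
[Gauss-Seidel] macro 4: S0 reads c2=2 → after 1×micro: 4; S1 reads c0=4 → after 1×micro: 2; S2 reads c1=2 → after 2×micro: 3 ⇒ (c0=4, c1=2, c2=3)
[Gauss-Seidel] macro 5: S0 reads c2=3 → after 1×micro: 1; S1 reads c0=1 → after 1×micro: 4; S2 reads c1=4 → after 2×micro: 3 ⇒ (c0=1, c1=4, c2=3)
[Gauss-Seidel] macro 6: S0 reads c2=3 → after 1×micro: 0; S1 reads c0=0 → after 1×micro: 3; S2 reads c1=3 → after 2×micro: 2 ⇒ (c0=0, c1=3, c2=2)
[Gauss-Seidel] macro 7: S0 reads c2=2 → after 1×micro: 4; S1 reads c0=4 → after 1×micro: 2; S2 reads c1=2 → after 2×micro: 3 ⇒ (c0=4, c1=2, c2=3)

first divergence at macro-step: 1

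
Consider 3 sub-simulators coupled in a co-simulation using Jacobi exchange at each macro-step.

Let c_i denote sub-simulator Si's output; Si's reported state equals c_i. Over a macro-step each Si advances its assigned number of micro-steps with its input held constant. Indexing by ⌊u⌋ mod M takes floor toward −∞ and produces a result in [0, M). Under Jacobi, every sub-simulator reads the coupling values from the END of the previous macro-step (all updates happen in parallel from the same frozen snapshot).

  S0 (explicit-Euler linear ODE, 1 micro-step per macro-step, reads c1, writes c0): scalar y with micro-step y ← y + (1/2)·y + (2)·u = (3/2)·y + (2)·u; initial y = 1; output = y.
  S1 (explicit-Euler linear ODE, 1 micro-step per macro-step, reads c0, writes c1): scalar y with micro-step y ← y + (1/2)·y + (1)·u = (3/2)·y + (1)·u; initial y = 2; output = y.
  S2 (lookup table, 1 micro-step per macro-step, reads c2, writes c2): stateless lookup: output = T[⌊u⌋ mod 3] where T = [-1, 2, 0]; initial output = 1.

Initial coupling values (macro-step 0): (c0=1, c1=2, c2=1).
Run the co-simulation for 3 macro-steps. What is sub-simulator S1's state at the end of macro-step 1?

S1 state at macro-step 1 = 4

macro 1: S0 reads c1=2 → after 1×micro: 11/2; S1 reads c0=1 → after 1×micro: 4; S2 reads c2=1 → after 1×micro: 2 ⇒ (c0=11/2, c1=4, c2=2)
macro 2: S0 reads c1=4 → after 1×micro: 65/4; S1 reads c0=11/2 → after 1×micro: 23/2; S2 reads c2=2 → after 1×micro: 0 ⇒ (c0=65/4, c1=23/2, c2=0)
macro 3: S0 reads c1=23/2 → after 1×micro: 379/8; S1 reads c0=65/4 → after 1×micro: 67/2; S2 reads c2=0 → after 1×micro: -1 ⇒ (c0=379/8, c1=67/2, c2=-1)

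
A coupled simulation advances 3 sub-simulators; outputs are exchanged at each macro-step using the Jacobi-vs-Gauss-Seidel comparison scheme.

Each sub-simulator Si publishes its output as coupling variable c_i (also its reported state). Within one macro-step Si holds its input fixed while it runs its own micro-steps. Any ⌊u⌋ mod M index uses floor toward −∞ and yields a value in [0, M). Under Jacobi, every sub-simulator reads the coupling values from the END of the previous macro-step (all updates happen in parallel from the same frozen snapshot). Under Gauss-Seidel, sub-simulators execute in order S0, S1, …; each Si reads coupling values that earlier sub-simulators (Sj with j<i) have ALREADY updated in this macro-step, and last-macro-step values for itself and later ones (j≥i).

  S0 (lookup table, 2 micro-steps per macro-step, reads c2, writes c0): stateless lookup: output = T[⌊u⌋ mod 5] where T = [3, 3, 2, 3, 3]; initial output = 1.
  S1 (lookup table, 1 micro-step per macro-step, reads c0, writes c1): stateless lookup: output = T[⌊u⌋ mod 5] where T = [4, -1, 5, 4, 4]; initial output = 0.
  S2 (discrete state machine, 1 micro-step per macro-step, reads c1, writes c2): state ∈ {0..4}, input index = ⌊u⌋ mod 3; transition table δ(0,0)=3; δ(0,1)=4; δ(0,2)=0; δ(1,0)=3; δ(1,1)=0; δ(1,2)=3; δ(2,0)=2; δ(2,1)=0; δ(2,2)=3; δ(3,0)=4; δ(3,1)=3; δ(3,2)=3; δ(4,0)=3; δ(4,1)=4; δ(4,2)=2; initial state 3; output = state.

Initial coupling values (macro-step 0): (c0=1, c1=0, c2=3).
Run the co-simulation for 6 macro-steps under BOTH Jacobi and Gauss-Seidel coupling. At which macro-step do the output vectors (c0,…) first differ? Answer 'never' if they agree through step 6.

first divergence at macro-step: 1

[Jacobi] macro 1: S0 reads c2=3 → after 2×micro: 3; S1 reads c0=1 → after 1×micro: -1; S2 reads c1=0 → after 1×micro: 4 ⇒ (c0=3, c1=-1, c2=4)
[Jacobi] macro 2: S0 reads c2=4 → after 2×micro: 3; S1 reads c0=3 → after 1×micro: 4; S2 reads c1=-1 → after 1×micro: 2 ⇒ (c0=3, c1=4, c2=2)
[Jacobi] macro 3: S0 reads c2=2 → after 2×micro: 2; S1 reads c0=3 → after 1×micro: 4; S2 reads c1=4 → after 1×micro: 0 ⇒ (c0=2, c1=4, c2=0)
[Jacobi] macro 4: S0 reads c2=0 → after 2×micro: 3; S1 reads c0=2 → after 1×micro: 5; S2 reads c1=4 → after 1×micro: 4 ⇒ (c0=3, c1=5, c2=4)
[Jacobi] macro 5: S0 reads c2=4 → after 2×micro: 3; S1 reads c0=3 → after 1×micro: 4; S2 reads c1=5 → after 1×micro: 2 ⇒ (c0=3, c1=4, c2=2)
[Jacobi] macro 6: S0 reads c2=2 → after 2×micro: 2; S1 reads c0=3 → after 1×micro: 4; S2 reads c1=4 → after 1×micro: 0 ⇒ (c0=2, c1=4, c2=0)
[Gauss-Seidel] macro 1: S0 reads c2=3 → after 2×micro: 3; S1 reads c0=3 → after 1×micro: 4; S2 reads c1=4 → after 1×micro: 3 ⇒ (c0=3, c1=4, c2=3)
[Gauss-Seidel] macro 2: S0 reads c2=3 → after 2×micro: 3; S1 reads c0=3 → after 1×micro: 4; S2 reads c1=4 → after 1×micro: 3 ⇒ (c0=3, c1=4, c2=3)
[Gauss-Seidel] macro 3: S0 reads c2=3 → after 2×micro: 3; S1 reads c0=3 → after 1×micro: 4; S2 reads c1=4 → after 1×micro: 3 ⇒ (c0=3, c1=4, c2=3)
[Gauss-Seidel] macro 4: S0 reads c2=3 → after 2×micro: 3; S1 reads c0=3 → after 1×micro: 4; S2 reads c1=4 → after 1×micro: 3 ⇒ (c0=3, c1=4, c2=3)
[Gauss-Seidel] macro 5: S0 reads c2=3 → after 2×micro: 3; S1 reads c0=3 → after 1×micro: 4; S2 reads c1=4 → after 1×micro: 3 ⇒ (c0=3, c1=4, c2=3)
[Gauss-Seidel] macro 6: S0 reads c2=3 → after 2×micro: 3; S1 reads c0=3 → after 1×micro: 4; S2 reads c1=4 → after 1×micro: 3 ⇒ (c0=3, c1=4, c2=3)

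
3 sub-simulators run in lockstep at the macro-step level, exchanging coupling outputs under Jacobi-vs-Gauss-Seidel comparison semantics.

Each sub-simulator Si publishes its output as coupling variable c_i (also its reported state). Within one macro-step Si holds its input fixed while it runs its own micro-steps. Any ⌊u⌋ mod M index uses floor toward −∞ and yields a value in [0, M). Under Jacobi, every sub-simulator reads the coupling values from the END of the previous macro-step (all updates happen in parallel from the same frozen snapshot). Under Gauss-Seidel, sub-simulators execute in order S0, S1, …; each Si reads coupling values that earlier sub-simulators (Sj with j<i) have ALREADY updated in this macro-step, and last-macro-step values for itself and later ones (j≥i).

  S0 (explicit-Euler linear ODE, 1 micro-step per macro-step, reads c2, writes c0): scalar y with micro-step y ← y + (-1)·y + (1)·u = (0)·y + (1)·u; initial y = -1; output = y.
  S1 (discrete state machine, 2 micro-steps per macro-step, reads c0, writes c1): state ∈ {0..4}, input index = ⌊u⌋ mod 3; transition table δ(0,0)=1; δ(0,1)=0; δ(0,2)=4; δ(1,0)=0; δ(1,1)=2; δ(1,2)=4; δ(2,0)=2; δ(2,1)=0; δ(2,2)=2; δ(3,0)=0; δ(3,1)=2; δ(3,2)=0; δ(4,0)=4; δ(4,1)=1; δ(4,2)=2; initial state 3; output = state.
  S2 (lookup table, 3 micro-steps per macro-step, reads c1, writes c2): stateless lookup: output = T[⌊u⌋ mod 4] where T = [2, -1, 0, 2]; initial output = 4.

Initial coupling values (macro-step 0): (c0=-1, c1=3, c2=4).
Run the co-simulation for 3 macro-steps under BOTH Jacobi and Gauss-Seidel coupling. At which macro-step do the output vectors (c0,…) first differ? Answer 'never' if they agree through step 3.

[Jacobi] macro 1: S0 reads c2=4 → after 1×micro: 4; S1 reads c0=-1 → after 2×micro: 4; S2 reads c1=3 → after 3×micro: 2 ⇒ (c0=4, c1=4, c2=2)
[Jacobi] macro 2: S0 reads c2=2 → after 1×micro: 2; S1 reads c0=4 → after 2×micro: 2; S2 reads c1=4 → after 3×micro: 2 ⇒ (c0=2, c1=2, c2=2)
[Jacobi] macro 3: S0 reads c2=2 → after 1×micro: 2; S1 reads c0=2 → after 2×micro: 2; S2 reads c1=2 → after 3×micro: 0 ⇒ (c0=2, c1=2, c2=0)
[Gauss-Seidel] macro 1: S0 reads c2=4 → after 1×micro: 4; S1 reads c0=4 → after 2×micro: 0; S2 reads c1=0 → after 3×micro: 2 ⇒ (c0=4, c1=0, c2=2)
[Gauss-Seidel] macro 2: S0 reads c2=2 → after 1×micro: 2; S1 reads c0=2 → after 2×micro: 2; S2 reads c1=2 → after 3×micro: 0 ⇒ (c0=2, c1=2, c2=0)
[Gauss-Seidel] macro 3: S0 reads c2=0 → after 1×micro: 0; S1 reads c0=0 → after 2×micro: 2; S2 reads c1=2 → after 3×micro: 0 ⇒ (c0=0, c1=2, c2=0)

first divergence at macro-step: 1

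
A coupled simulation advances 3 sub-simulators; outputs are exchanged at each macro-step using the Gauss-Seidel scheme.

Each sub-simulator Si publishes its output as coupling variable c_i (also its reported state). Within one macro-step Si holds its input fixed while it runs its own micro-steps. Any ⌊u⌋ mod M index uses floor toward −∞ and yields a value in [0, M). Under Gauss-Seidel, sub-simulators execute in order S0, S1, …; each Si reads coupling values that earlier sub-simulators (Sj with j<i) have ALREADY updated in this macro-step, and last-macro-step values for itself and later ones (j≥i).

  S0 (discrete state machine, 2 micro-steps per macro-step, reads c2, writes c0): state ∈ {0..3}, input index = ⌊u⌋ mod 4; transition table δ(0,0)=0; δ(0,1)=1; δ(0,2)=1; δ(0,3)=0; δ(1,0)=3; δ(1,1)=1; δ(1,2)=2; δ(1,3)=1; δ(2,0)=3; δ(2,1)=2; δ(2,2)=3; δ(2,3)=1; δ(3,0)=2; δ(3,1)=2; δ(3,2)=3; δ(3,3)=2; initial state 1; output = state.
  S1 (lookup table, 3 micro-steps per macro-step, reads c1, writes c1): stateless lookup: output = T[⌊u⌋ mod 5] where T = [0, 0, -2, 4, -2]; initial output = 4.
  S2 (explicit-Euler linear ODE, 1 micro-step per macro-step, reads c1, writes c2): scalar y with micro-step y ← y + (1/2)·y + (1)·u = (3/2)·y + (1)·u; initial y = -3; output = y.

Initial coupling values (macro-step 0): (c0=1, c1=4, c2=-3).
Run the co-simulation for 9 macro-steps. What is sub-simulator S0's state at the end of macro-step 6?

S0 state at macro-step 6 = 2

macro 1: S0 reads c2=-3 → after 2×micro: 1; S1 reads c1=4 → after 3×micro: -2; S2 reads c1=-2 → after 1×micro: -13/2 ⇒ (c0=1, c1=-2, c2=-13/2)
macro 2: S0 reads c2=-13/2 → after 2×micro: 1; S1 reads c1=-2 → after 3×micro: 4; S2 reads c1=4 → after 1×micro: -23/4 ⇒ (c0=1, c1=4, c2=-23/4)
macro 3: S0 reads c2=-23/4 → after 2×micro: 3; S1 reads c1=4 → after 3×micro: -2; S2 reads c1=-2 → after 1×micro: -85/8 ⇒ (c0=3, c1=-2, c2=-85/8)
macro 4: S0 reads c2=-85/8 → after 2×micro: 2; S1 reads c1=-2 → after 3×micro: 4; S2 reads c1=4 → after 1×micro: -191/16 ⇒ (c0=2, c1=4, c2=-191/16)
macro 5: S0 reads c2=-191/16 → after 2×micro: 2; S1 reads c1=4 → after 3×micro: -2; S2 reads c1=-2 → after 1×micro: -637/32 ⇒ (c0=2, c1=-2, c2=-637/32)
macro 6: S0 reads c2=-637/32 → after 2×micro: 2; S1 reads c1=-2 → after 3×micro: 4; S2 reads c1=4 → after 1×micro: -1655/64 ⇒ (c0=2, c1=4, c2=-1655/64)
macro 7: S0 reads c2=-1655/64 → after 2×micro: 3; S1 reads c1=4 → after 3×micro: -2; S2 reads c1=-2 → after 1×micro: -5221/128 ⇒ (c0=3, c1=-2, c2=-5221/128)
macro 8: S0 reads c2=-5221/128 → after 2×micro: 1; S1 reads c1=-2 → after 3×micro: 4; S2 reads c1=4 → after 1×micro: -14639/256 ⇒ (c0=1, c1=4, c2=-14639/256)
macro 9: S0 reads c2=-14639/256 → after 2×micro: 3; S1 reads c1=4 → after 3×micro: -2; S2 reads c1=-2 → after 1×micro: -44941/512 ⇒ (c0=3, c1=-2, c2=-44941/512)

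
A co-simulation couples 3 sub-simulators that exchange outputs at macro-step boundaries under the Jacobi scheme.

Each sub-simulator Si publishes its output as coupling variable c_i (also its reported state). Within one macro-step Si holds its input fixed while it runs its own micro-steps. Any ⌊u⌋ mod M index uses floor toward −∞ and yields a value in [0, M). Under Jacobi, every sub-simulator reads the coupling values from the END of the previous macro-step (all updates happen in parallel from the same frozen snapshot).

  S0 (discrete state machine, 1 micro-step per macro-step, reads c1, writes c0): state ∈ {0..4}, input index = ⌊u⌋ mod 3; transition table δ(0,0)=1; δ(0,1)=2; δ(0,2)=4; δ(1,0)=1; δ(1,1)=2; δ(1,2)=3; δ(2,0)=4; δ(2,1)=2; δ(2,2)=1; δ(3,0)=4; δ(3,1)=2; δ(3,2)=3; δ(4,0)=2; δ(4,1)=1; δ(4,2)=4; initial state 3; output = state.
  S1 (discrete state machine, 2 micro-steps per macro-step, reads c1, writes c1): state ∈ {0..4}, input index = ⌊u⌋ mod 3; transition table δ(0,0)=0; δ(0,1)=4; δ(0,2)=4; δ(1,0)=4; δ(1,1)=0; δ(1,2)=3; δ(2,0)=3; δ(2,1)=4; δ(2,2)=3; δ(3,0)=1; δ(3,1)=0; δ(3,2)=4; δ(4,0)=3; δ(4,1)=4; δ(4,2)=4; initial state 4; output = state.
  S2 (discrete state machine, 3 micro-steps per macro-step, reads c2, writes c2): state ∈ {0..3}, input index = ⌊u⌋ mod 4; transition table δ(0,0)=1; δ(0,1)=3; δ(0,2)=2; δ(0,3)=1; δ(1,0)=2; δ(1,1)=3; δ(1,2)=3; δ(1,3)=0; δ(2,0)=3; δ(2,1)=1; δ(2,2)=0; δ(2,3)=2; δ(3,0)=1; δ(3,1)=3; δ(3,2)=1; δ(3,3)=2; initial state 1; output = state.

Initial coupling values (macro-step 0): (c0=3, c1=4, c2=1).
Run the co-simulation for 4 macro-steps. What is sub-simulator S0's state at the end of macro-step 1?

S0 state at macro-step 1 = 2

macro 1: S0 reads c1=4 → after 1×micro: 2; S1 reads c1=4 → after 2×micro: 4; S2 reads c2=1 → after 3×micro: 3 ⇒ (c0=2, c1=4, c2=3)
macro 2: S0 reads c1=4 → after 1×micro: 2; S1 reads c1=4 → after 2×micro: 4; S2 reads c2=3 → after 3×micro: 2 ⇒ (c0=2, c1=4, c2=2)
macro 3: S0 reads c1=4 → after 1×micro: 2; S1 reads c1=4 → after 2×micro: 4; S2 reads c2=2 → after 3×micro: 0 ⇒ (c0=2, c1=4, c2=0)
macro 4: S0 reads c1=4 → after 1×micro: 2; S1 reads c1=4 → after 2×micro: 4; S2 reads c2=0 → after 3×micro: 3 ⇒ (c0=2, c1=4, c2=3)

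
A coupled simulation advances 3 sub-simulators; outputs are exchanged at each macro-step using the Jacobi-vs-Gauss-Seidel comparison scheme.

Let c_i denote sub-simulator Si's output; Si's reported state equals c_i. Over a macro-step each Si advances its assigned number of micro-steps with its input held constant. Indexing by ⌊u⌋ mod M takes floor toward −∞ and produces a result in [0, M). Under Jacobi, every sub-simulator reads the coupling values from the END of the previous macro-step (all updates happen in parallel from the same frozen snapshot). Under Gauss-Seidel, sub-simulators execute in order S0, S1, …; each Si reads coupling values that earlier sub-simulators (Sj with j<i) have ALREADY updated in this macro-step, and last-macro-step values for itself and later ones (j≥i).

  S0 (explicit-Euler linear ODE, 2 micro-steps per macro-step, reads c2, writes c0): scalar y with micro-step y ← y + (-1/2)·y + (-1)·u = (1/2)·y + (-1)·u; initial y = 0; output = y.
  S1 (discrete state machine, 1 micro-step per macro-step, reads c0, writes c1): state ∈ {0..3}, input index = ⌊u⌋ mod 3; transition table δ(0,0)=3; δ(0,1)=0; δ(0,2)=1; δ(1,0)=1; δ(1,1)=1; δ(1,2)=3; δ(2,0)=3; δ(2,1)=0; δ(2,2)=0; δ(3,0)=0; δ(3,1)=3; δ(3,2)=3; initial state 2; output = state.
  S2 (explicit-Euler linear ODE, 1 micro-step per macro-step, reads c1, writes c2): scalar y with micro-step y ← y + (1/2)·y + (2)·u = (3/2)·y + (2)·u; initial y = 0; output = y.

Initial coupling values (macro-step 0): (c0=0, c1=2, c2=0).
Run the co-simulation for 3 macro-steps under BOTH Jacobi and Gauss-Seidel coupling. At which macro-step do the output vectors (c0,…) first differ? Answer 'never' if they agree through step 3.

[Jacobi] macro 1: S0 reads c2=0 → after 2×micro: 0; S1 reads c0=0 → after 1×micro: 3; S2 reads c1=2 → after 1×micro: 4 ⇒ (c0=0, c1=3, c2=4)
[Jacobi] macro 2: S0 reads c2=4 → after 2×micro: -6; S1 reads c0=0 → after 1×micro: 0; S2 reads c1=3 → after 1×micro: 12 ⇒ (c0=-6, c1=0, c2=12)
[Jacobi] macro 3: S0 reads c2=12 → after 2×micro: -39/2; S1 reads c0=-6 → after 1×micro: 3; S2 reads c1=0 → after 1×micro: 18 ⇒ (c0=-39/2, c1=3, c2=18)
[Gauss-Seidel] macro 1: S0 reads c2=0 → after 2×micro: 0; S1 reads c0=0 → after 1×micro: 3; S2 reads c1=3 → after 1×micro: 6 ⇒ (c0=0, c1=3, c2=6)
[Gauss-Seidel] macro 2: S0 reads c2=6 → after 2×micro: -9; S1 reads c0=-9 → after 1×micro: 0; S2 reads c1=0 → after 1×micro: 9 ⇒ (c0=-9, c1=0, c2=9)
[Gauss-Seidel] macro 3: S0 reads c2=9 → after 2×micro: -63/4; S1 reads c0=-63/4 → after 1×micro: 1; S2 reads c1=1 → after 1×micro: 31/2 ⇒ (c0=-63/4, c1=1, c2=31/2)

first divergence at macro-step: 1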